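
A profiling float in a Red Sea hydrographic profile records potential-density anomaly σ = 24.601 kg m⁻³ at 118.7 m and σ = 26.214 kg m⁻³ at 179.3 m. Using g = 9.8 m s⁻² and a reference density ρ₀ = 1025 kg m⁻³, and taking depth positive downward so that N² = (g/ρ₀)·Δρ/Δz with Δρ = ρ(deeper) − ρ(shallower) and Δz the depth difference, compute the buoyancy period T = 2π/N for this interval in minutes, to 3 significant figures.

Δρ = 1026.214 − 1024.601 = 1.613 kg m⁻³ over Δz = 179.3 − 118.7 = 60.6 m.
N² = (9.8/1025) × (1.613/60.6) = 2.5449 × 10⁻⁴ s⁻².
N = √(2.5449 × 10⁻⁴) = 0.015953 rad s⁻¹, so T = 2π/N = 393.86 s = 6.5643 min ≈ 6.56 min.

6.56 min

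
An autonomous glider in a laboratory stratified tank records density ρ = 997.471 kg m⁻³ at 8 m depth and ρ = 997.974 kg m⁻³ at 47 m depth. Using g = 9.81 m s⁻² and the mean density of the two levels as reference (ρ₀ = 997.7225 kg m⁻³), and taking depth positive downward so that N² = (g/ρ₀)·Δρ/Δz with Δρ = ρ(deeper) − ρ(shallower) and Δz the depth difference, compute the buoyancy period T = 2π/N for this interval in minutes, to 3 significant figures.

9.30 min

Δρ = 997.974 − 997.471 = 0.503 kg m⁻³ over Δz = 47 − 8 = 39 m.
N² = (9.81/997.7225) × (0.503/39) = 1.2681 × 10⁻⁴ s⁻².
N = √(1.2681 × 10⁻⁴) = 0.011261 rad s⁻¹, so T = 2π/N = 557.96 s = 9.2993 min ≈ 9.30 min.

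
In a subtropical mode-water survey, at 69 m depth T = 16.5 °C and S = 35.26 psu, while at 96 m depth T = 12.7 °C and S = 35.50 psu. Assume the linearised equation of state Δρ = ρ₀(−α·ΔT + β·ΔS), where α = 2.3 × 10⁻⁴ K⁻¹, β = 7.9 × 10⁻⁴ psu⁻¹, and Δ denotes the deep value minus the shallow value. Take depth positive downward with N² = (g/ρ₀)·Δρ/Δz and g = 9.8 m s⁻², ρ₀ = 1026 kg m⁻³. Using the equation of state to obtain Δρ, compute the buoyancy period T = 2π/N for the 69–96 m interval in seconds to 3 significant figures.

320 s

ΔT = -3.8 K, ΔS = +0.24 psu (deep − shallow).
Δρ/ρ₀ = −αΔT + βΔS = 8.74 × 10⁻⁴ + 1.896 × 10⁻⁴ = 1.0636 × 10⁻³, so Δρ ≈ 1.091 kg m⁻³.
N² = (g/ρ₀)·Δρ/Δz = g·(Δρ/ρ₀)/Δz = 9.8 × 1.0636 × 10⁻³ / 27 = 3.8605 × 10⁻⁴ s⁻².
N = √(3.8605 × 10⁻⁴) = 0.019648 rad s⁻¹ → T = 2π/N = 319.79 s ≈ 320 s.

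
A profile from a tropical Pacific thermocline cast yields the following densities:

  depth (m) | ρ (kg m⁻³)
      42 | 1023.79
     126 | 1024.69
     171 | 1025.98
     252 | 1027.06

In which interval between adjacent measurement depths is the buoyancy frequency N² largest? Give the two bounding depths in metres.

Compute the density gradient over each adjacent pair:
  42–126 m: Δρ/Δz = 0.90/84 = 0.011 kg m⁻⁴
  126–171 m: Δρ/Δz = 1.29/45 = 0.029 kg m⁻⁴
  171–252 m: Δρ/Δz = 1.08/81 = 0.013 kg m⁻⁴
The largest gradient is in the 126–171 m interval — the pycnocline.

126–171 m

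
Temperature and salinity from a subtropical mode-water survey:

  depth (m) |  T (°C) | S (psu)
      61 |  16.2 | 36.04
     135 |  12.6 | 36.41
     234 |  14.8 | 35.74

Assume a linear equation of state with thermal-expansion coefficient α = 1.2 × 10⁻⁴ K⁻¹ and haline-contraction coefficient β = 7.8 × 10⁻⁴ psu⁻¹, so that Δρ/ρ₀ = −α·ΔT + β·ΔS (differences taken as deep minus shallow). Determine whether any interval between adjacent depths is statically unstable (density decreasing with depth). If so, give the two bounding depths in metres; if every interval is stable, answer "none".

135–234 m

Evaluate Δρ/ρ₀ = −αΔT + βΔS across each adjacent pair:
  61–135 m: −αΔT+βΔS = −(1.2 × 10⁻⁴)(-3.6)+(7.8 × 10⁻⁴)(+0.37) = 7.2 × 10⁻⁴ → stable
  135–234 m: −αΔT+βΔS = −(1.2 × 10⁻⁴)(+2.2)+(7.8 × 10⁻⁴)(-0.67) = -7.9 × 10⁻⁴ → UNSTABLE
The 135–234 m interval has Δρ < 0: lighter water underlies denser water.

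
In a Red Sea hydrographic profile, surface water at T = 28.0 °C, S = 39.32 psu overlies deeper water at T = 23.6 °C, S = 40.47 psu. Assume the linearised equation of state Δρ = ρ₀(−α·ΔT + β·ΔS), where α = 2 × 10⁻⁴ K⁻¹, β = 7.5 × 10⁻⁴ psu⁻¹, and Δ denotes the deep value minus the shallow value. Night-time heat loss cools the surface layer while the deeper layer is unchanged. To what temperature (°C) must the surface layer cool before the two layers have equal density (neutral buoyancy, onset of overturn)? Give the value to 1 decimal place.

19.3 °C

Neutral buoyancy requires Δρ = 0, i.e. −α(T_deep − T_surf′) + β(S_deep − S_surf) = 0.
T_surf′ = T_deep − (β/α)·ΔS = 23.6 − (7.5 × 10⁻⁴/2 × 10⁻⁴)·(+1.15) = 19.288 °C.
Cooling required: 28.0 − (19.288) = 8.712 °C.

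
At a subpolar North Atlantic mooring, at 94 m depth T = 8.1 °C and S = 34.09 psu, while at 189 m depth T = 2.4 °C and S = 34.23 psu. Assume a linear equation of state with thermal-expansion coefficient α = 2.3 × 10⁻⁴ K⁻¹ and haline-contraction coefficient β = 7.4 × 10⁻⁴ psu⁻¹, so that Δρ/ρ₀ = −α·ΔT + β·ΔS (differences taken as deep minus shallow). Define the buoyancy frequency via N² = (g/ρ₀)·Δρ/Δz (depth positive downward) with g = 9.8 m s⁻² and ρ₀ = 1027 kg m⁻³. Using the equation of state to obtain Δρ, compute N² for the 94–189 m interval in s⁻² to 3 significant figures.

ΔT = -5.7 K, ΔS = +0.14 psu (deep − shallow).
Δρ/ρ₀ = −αΔT + βΔS = 1.311 × 10⁻³ + 1.036 × 10⁻⁴ = 1.4146 × 10⁻³, so Δρ ≈ 1.453 kg m⁻³.
N² = (g/ρ₀)·Δρ/Δz = g·(Δρ/ρ₀)/Δz = 9.8 × 1.4146 × 10⁻³ / 95 = 1.4593 × 10⁻⁴ s⁻² ≈ 1.46 × 10⁻⁴ s⁻².

1.46 × 10⁻⁴ s⁻²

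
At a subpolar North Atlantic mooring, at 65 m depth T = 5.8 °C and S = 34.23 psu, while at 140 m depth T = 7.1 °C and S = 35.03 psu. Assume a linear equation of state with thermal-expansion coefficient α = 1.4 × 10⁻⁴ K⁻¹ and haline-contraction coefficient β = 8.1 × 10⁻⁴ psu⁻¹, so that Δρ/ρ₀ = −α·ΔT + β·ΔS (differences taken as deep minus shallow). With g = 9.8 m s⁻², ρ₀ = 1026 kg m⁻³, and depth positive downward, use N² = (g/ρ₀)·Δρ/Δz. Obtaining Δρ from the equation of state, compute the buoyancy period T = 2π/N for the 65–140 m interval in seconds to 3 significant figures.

805 s

ΔT = +1.3 K, ΔS = +0.80 psu (deep − shallow).
Δρ/ρ₀ = −αΔT + βΔS = -1.82 × 10⁻⁴ + 6.48 × 10⁻⁴ = 4.66 × 10⁻⁴, so Δρ ≈ 0.4781 kg m⁻³.
N² = (g/ρ₀)·Δρ/Δz = g·(Δρ/ρ₀)/Δz = 9.8 × 4.66 × 10⁻⁴ / 75 = 6.0891 × 10⁻⁵ s⁻².
N = √(6.0891 × 10⁻⁵) = 7.8033 × 10⁻³ rad s⁻¹ → T = 2π/N = 805.20 s ≈ 805 s.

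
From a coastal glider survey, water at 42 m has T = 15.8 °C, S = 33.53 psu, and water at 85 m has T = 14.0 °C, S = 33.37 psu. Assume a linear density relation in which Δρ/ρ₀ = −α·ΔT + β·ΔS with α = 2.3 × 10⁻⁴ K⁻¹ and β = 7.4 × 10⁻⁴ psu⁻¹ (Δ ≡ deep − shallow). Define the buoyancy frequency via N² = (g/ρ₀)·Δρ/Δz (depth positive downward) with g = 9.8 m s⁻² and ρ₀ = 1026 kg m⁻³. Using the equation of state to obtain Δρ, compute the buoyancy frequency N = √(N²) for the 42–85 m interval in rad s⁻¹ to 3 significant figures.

ΔT = -1.8 K, ΔS = -0.16 psu (deep − shallow).
Δρ/ρ₀ = −αΔT + βΔS = 4.14 × 10⁻⁴ − 1.184 × 10⁻⁴ = 2.956 × 10⁻⁴, so Δρ ≈ 0.3033 kg m⁻³.
N² = (g/ρ₀)·Δρ/Δz = g·(Δρ/ρ₀)/Δz = 9.8 × 2.956 × 10⁻⁴ / 43 = 6.7369 × 10⁻⁵ s⁻².
N = √(6.7369 × 10⁻⁵) = 8.2079 × 10⁻³ rad s⁻¹ ≈ 8.21 × 10⁻³ rad s⁻¹.

8.21 × 10⁻³ rad s⁻¹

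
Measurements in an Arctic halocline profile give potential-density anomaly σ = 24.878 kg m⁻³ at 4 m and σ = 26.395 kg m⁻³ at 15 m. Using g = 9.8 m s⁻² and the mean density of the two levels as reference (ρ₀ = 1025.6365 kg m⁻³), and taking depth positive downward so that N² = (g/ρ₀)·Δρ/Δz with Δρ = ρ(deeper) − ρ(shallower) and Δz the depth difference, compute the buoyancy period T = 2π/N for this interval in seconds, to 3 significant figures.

Δρ = 1026.395 − 1024.878 = 1.517 kg m⁻³ over Δz = 15 − 4 = 11 m.
N² = (9.8/1025.6365) × (1.517/11) = 1.3177 × 10⁻³ s⁻².
N = √(1.3177 × 10⁻³) = 0.036300 rad s⁻¹, so T = 2π/N = 173.09 s ≈ 173 s.

173 s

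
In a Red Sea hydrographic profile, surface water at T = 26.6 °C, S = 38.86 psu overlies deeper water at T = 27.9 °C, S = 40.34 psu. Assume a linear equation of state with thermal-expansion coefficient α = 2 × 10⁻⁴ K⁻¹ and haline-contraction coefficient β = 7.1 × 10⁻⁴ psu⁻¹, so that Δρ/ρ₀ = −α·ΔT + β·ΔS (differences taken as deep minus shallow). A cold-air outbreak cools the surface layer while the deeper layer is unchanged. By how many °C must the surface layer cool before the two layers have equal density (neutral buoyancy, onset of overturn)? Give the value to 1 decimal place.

Neutral buoyancy requires Δρ = 0, i.e. −α(T_deep − T_surf′) + β(S_deep − S_surf) = 0.
T_surf′ = T_deep − (β/α)·ΔS = 27.9 − (7.1 × 10⁻⁴/2 × 10⁻⁴)·(+1.48) = 22.646 °C.
Cooling required: 26.6 − (22.646) = 3.954 °C.

4.0 °C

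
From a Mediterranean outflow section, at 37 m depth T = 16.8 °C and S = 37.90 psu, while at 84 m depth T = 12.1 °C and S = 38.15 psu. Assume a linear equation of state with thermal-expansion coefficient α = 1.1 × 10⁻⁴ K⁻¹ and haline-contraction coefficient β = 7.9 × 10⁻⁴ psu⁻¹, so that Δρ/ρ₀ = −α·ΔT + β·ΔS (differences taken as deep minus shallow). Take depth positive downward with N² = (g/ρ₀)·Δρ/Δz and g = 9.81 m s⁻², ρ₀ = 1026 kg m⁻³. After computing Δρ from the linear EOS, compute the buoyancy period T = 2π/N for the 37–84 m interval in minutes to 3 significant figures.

ΔT = -4.7 K, ΔS = +0.25 psu (deep − shallow).
Δρ/ρ₀ = −αΔT + βΔS = 5.17 × 10⁻⁴ + 1.975 × 10⁻⁴ = 7.145 × 10⁻⁴, so Δρ ≈ 0.7331 kg m⁻³.
N² = (g/ρ₀)·Δρ/Δz = g·(Δρ/ρ₀)/Δz = 9.81 × 7.145 × 10⁻⁴ / 47 = 1.4913 × 10⁻⁴ s⁻².
N = √(1.4913 × 10⁻⁴) = 0.012212 rad s⁻¹ → T = 2π/N = 514.51 s = 8.5752 min ≈ 8.58 min.

8.58 min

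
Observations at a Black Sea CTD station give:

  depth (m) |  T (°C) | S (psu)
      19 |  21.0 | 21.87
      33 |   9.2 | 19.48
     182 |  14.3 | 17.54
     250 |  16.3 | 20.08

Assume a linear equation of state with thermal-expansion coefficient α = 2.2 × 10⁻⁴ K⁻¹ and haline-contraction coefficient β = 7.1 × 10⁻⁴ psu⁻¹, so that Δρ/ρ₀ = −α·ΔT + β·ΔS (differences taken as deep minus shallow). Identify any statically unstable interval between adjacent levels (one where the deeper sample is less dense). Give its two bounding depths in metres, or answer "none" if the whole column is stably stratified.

Evaluate Δρ/ρ₀ = −αΔT + βΔS across each adjacent pair:
  19–33 m: −αΔT+βΔS = −(2.2 × 10⁻⁴)(-11.8)+(7.1 × 10⁻⁴)(-2.39) = 9.0 × 10⁻⁴ → stable
  33–182 m: −αΔT+βΔS = −(2.2 × 10⁻⁴)(+5.1)+(7.1 × 10⁻⁴)(-1.94) = -2.5 × 10⁻³ → UNSTABLE
  182–250 m: −αΔT+βΔS = −(2.2 × 10⁻⁴)(+2.0)+(7.1 × 10⁻⁴)(+2.54) = 1.4 × 10⁻³ → stable
The 33–182 m interval has Δρ < 0: lighter water underlies denser water.

33–182 m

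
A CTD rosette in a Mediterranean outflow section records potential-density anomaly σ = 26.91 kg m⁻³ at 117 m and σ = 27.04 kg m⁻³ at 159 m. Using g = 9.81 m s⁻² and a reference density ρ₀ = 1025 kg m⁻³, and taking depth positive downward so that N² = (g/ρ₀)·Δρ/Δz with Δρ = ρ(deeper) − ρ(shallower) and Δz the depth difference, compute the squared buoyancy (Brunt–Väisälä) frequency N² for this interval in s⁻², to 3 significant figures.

Δρ = 1027.04 − 1026.91 = 0.13 kg m⁻³ over Δz = 159 − 117 = 42 m.
N² = (9.81/1025) × (0.13/42) = 2.9624 × 10⁻⁵ s⁻² ≈ 2.96 × 10⁻⁵ s⁻².

2.96 × 10⁻⁵ s⁻²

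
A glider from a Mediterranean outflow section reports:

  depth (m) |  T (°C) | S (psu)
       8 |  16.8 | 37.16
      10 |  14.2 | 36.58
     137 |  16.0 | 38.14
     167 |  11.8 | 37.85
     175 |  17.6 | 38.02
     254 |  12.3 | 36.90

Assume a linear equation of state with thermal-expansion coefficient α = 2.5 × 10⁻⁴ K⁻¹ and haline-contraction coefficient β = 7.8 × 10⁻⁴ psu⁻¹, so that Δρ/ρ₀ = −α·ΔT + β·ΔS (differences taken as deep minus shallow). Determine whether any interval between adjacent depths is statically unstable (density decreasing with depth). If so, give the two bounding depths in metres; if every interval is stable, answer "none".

167–175 m

Evaluate Δρ/ρ₀ = −αΔT + βΔS across each adjacent pair:
  8–10 m: −αΔT+βΔS = −(2.5 × 10⁻⁴)(-2.6)+(7.8 × 10⁻⁴)(-0.58) = 2.0 × 10⁻⁴ → stable
  10–137 m: −αΔT+βΔS = −(2.5 × 10⁻⁴)(+1.8)+(7.8 × 10⁻⁴)(+1.56) = 7.7 × 10⁻⁴ → stable
  137–167 m: −αΔT+βΔS = −(2.5 × 10⁻⁴)(-4.2)+(7.8 × 10⁻⁴)(-0.29) = 8.2 × 10⁻⁴ → stable
  167–175 m: −αΔT+βΔS = −(2.5 × 10⁻⁴)(+5.8)+(7.8 × 10⁻⁴)(+0.17) = -1.3 × 10⁻³ → UNSTABLE
  175–254 m: −αΔT+βΔS = −(2.5 × 10⁻⁴)(-5.3)+(7.8 × 10⁻⁴)(-1.12) = 4.5 × 10⁻⁴ → stable
The 167–175 m interval has Δρ < 0: lighter water underlies denser water.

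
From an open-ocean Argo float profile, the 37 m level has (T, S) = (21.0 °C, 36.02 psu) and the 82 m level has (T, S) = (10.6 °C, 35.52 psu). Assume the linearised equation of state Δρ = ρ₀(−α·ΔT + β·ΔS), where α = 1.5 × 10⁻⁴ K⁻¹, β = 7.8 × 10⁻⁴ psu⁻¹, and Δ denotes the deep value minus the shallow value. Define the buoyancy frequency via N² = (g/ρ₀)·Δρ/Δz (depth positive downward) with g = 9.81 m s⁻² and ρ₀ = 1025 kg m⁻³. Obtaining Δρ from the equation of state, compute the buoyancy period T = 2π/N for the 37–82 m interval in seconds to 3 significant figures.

393 s

ΔT = -10.4 K, ΔS = -0.50 psu (deep − shallow).
Δρ/ρ₀ = −αΔT + βΔS = 1.56 × 10⁻³ − 3.90 × 10⁻⁴ = 1.17 × 10⁻³, so Δρ ≈ 1.199 kg m⁻³.
N² = (g/ρ₀)·Δρ/Δz = g·(Δρ/ρ₀)/Δz = 9.81 × 1.17 × 10⁻³ / 45 = 2.5506 × 10⁻⁴ s⁻².
N = √(2.5506 × 10⁻⁴) = 0.015971 rad s⁻¹ → T = 2π/N = 393.41 s ≈ 393 s.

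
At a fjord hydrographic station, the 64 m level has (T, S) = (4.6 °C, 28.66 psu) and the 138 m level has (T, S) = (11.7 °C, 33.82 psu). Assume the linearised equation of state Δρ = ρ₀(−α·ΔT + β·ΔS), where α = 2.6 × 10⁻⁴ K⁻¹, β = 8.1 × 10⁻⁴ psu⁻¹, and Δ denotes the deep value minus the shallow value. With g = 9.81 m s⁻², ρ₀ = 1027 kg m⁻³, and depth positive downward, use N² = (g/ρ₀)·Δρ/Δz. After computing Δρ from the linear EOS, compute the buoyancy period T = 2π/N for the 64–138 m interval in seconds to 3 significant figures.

ΔT = +7.1 K, ΔS = +5.16 psu (deep − shallow).
Δρ/ρ₀ = −αΔT + βΔS = -1.846 × 10⁻³ + 4.1796 × 10⁻³ = 2.3336 × 10⁻³, so Δρ ≈ 2.397 kg m⁻³.
N² = (g/ρ₀)·Δρ/Δz = g·(Δρ/ρ₀)/Δz = 9.81 × 2.3336 × 10⁻³ / 74 = 3.0936 × 10⁻⁴ s⁻².
N = √(3.0936 × 10⁻⁴) = 0.017589 rad s⁻¹ → T = 2π/N = 357.22 s ≈ 357 s.

357 s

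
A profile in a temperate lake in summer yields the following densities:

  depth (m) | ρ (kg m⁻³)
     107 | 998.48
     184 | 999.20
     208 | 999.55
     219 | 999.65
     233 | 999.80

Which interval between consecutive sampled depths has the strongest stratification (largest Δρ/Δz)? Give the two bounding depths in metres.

Compute the density gradient over each adjacent pair:
  107–184 m: Δρ/Δz = 0.72/77 = 9.4 × 10⁻³ kg m⁻⁴
  184–208 m: Δρ/Δz = 0.35/24 = 0.015 kg m⁻⁴
  208–219 m: Δρ/Δz = 0.10/11 = 9.1 × 10⁻³ kg m⁻⁴
  219–233 m: Δρ/Δz = 0.15/14 = 0.011 kg m⁻⁴
The largest gradient is in the 184–208 m interval — the pycnocline.

184–208 m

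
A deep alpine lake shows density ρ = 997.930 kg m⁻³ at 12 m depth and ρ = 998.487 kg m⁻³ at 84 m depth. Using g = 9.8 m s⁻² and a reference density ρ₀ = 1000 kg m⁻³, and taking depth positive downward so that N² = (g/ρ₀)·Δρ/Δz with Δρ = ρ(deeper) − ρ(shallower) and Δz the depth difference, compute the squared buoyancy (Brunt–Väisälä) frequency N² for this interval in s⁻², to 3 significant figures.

7.58 × 10⁻⁵ s⁻²

Δρ = 998.487 − 997.930 = 0.557 kg m⁻³ over Δz = 84 − 12 = 72 m.
N² = (9.8/1000) × (0.557/72) = 7.5814 × 10⁻⁵ s⁻² ≈ 7.58 × 10⁻⁵ s⁻².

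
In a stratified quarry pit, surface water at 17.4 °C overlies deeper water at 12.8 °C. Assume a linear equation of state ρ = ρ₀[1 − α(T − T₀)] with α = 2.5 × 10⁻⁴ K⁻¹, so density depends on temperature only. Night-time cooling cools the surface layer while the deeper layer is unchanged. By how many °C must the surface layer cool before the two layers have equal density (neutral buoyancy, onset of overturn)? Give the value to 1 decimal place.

With temperature the only control, equal density requires T_surf′ = T_deep.
T_surf′ = 12.8 °C.
Cooling required: 17.4 − 12.8 = 4.6 °C.

4.6 °C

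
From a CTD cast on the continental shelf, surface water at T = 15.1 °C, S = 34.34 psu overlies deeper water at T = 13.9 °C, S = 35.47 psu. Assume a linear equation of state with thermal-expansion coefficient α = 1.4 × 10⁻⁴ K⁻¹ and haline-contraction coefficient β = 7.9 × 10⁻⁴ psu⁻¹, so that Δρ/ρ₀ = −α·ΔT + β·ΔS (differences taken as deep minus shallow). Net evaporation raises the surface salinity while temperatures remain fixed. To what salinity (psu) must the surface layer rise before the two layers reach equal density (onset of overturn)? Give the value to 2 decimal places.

Neutral buoyancy requires −α(T_deep − T_surf) + β(S_deep − S_surf′) = 0.
S_surf′ = S_deep − (α/β)·ΔT = 35.47 − (1.4 × 10⁻⁴/7.9 × 10⁻⁴)·(-1.2) = 35.6827 psu.
Increase required: 35.6827 − 34.34 = 1.3427 psu.

35.68 psu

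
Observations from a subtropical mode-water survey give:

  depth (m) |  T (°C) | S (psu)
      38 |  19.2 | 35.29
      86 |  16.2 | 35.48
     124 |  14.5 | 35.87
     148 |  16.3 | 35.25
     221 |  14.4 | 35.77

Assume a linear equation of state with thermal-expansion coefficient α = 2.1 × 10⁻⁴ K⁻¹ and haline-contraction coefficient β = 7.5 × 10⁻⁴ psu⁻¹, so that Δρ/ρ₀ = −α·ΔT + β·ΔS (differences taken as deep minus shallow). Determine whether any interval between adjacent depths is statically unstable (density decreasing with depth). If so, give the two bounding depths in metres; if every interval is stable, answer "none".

Evaluate Δρ/ρ₀ = −αΔT + βΔS across each adjacent pair:
  38–86 m: −αΔT+βΔS = −(2.1 × 10⁻⁴)(-3.0)+(7.5 × 10⁻⁴)(+0.19) = 7.7 × 10⁻⁴ → stable
  86–124 m: −αΔT+βΔS = −(2.1 × 10⁻⁴)(-1.7)+(7.5 × 10⁻⁴)(+0.39) = 6.5 × 10⁻⁴ → stable
  124–148 m: −αΔT+βΔS = −(2.1 × 10⁻⁴)(+1.8)+(7.5 × 10⁻⁴)(-0.62) = -8.4 × 10⁻⁴ → UNSTABLE
  148–221 m: −αΔT+βΔS = −(2.1 × 10⁻⁴)(-1.9)+(7.5 × 10⁻⁴)(+0.52) = 7.9 × 10⁻⁴ → stable
The 124–148 m interval has Δρ < 0: lighter water underlies denser water.

124–148 m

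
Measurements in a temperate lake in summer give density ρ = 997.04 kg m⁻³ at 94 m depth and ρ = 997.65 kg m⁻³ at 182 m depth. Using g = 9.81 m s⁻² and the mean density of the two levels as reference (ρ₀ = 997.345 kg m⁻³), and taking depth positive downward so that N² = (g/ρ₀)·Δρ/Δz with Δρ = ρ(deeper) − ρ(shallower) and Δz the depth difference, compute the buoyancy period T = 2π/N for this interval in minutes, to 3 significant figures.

Δρ = 997.65 − 997.04 = 0.61 kg m⁻³ over Δz = 182 − 94 = 88 m.
N² = (9.81/997.345) × (0.61/88) = 6.8182 × 10⁻⁵ s⁻².
N = √(6.8182 × 10⁻⁵) = 8.2572 × 10⁻³ rad s⁻¹, so T = 2π/N = 760.93 s = 12.682 min ≈ 12.7 min.

12.7 min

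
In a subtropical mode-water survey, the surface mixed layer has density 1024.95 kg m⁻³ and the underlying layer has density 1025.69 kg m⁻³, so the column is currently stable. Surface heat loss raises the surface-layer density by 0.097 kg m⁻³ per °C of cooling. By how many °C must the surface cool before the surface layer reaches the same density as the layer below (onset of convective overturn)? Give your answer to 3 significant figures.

7.63 °C

Density deficit of the surface layer: 1025.69 − 1024.95 = 0.74 kg m⁻³.
Required change = 0.74 / 0.097 = 7.63 °C.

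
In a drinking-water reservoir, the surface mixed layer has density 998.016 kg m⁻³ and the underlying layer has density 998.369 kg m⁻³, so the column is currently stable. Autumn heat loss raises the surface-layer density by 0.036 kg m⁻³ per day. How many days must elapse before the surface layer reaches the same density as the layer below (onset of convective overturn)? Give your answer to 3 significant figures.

Density deficit of the surface layer: 998.369 − 998.016 = 0.353 kg m⁻³.
Required change = 0.353 / 0.036 = 9.81 days.

9.81 days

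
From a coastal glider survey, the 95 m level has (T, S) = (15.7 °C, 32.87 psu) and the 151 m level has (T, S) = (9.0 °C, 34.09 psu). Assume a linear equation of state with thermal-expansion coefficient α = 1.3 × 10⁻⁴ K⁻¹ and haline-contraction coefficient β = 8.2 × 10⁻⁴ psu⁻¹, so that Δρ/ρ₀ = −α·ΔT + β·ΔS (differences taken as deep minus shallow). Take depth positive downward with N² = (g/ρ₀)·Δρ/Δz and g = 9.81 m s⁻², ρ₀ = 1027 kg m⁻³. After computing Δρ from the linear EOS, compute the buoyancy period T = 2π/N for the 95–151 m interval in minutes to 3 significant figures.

ΔT = -6.7 K, ΔS = +1.22 psu (deep − shallow).
Δρ/ρ₀ = −αΔT + βΔS = 8.71 × 10⁻⁴ + 1.0004 × 10⁻³ = 1.8714 × 10⁻³, so Δρ ≈ 1.922 kg m⁻³.
N² = (g/ρ₀)·Δρ/Δz = g·(Δρ/ρ₀)/Δz = 9.81 × 1.8714 × 10⁻³ / 56 = 3.2783 × 10⁻⁴ s⁻².
N = √(3.2783 × 10⁻⁴) = 0.018106 rad s⁻¹ → T = 2π/N = 347.02 s = 5.7837 min ≈ 5.78 min.

5.78 min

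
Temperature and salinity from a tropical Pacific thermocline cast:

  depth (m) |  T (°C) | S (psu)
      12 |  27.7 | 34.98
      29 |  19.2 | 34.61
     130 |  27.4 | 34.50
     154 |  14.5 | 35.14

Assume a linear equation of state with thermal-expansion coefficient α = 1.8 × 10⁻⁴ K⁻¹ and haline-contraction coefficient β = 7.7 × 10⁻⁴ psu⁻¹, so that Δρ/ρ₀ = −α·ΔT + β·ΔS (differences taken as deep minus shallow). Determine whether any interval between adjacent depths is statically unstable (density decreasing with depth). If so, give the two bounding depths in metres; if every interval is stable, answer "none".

29–130 m

Evaluate Δρ/ρ₀ = −αΔT + βΔS across each adjacent pair:
  12–29 m: −αΔT+βΔS = −(1.8 × 10⁻⁴)(-8.5)+(7.7 × 10⁻⁴)(-0.37) = 1.2 × 10⁻³ → stable
  29–130 m: −αΔT+βΔS = −(1.8 × 10⁻⁴)(+8.2)+(7.7 × 10⁻⁴)(-0.11) = -1.6 × 10⁻³ → UNSTABLE
  130–154 m: −αΔT+βΔS = −(1.8 × 10⁻⁴)(-12.9)+(7.7 × 10⁻⁴)(+0.64) = 2.8 × 10⁻³ → stable
The 29–130 m interval has Δρ < 0: lighter water underlies denser water.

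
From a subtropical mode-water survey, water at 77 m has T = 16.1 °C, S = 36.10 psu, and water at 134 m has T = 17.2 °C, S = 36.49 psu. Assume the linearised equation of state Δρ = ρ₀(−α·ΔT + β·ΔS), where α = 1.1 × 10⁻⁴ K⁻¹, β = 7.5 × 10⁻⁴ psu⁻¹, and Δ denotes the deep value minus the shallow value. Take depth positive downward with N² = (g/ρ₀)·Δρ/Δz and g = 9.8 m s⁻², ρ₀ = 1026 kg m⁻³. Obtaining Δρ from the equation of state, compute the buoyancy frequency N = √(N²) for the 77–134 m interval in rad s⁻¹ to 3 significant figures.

5.43 × 10⁻³ rad s⁻¹

ΔT = +1.1 K, ΔS = +0.39 psu (deep − shallow).
Δρ/ρ₀ = −αΔT + βΔS = -1.21 × 10⁻⁴ + 2.925 × 10⁻⁴ = 1.715 × 10⁻⁴, so Δρ ≈ 0.1760 kg m⁻³.
N² = (g/ρ₀)·Δρ/Δz = g·(Δρ/ρ₀)/Δz = 9.8 × 1.715 × 10⁻⁴ / 57 = 2.9486 × 10⁻⁵ s⁻².
N = √(2.9486 × 10⁻⁵) = 5.4301 × 10⁻³ rad s⁻¹ ≈ 5.43 × 10⁻³ rad s⁻¹.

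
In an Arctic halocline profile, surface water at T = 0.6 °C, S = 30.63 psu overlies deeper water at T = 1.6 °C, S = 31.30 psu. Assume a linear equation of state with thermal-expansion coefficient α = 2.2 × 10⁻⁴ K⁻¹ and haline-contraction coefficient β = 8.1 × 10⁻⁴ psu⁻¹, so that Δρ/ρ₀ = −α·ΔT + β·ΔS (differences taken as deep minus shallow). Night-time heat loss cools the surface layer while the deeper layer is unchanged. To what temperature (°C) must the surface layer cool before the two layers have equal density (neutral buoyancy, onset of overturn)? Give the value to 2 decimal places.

Neutral buoyancy requires Δρ = 0, i.e. −α(T_deep − T_surf′) + β(S_deep − S_surf) = 0.
T_surf′ = T_deep − (β/α)·ΔS = 1.6 − (8.1 × 10⁻⁴/2.2 × 10⁻⁴)·(+0.67) = -0.8668 °C.
Cooling required: 0.6 − (-0.8668) = 1.4668 °C.

-0.87 °C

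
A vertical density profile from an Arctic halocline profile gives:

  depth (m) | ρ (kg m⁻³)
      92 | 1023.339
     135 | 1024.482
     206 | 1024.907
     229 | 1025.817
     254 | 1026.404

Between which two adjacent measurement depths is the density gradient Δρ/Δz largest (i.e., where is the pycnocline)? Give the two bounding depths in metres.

Compute the density gradient over each adjacent pair:
  92–135 m: Δρ/Δz = 1.143/43 = 0.027 kg m⁻⁴
  135–206 m: Δρ/Δz = 0.425/71 = 6.0 × 10⁻³ kg m⁻⁴
  206–229 m: Δρ/Δz = 0.910/23 = 0.040 kg m⁻⁴
  229–254 m: Δρ/Δz = 0.587/25 = 0.023 kg m⁻⁴
The largest gradient is in the 206–229 m interval — the pycnocline.

206–229 m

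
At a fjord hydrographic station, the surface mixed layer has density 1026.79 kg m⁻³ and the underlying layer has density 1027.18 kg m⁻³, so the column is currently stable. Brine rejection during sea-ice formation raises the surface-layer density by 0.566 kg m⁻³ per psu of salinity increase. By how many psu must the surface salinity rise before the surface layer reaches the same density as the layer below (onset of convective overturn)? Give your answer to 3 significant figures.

0.689 psu

Density deficit of the surface layer: 1027.18 − 1026.79 = 0.39 kg m⁻³.
Required change = 0.39 / 0.566 = 0.689 psu.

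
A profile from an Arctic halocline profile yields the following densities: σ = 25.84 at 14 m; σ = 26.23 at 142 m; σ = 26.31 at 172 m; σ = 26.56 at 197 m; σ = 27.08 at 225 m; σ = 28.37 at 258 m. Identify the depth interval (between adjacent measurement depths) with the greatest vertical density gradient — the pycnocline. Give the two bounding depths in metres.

Compute the density gradient over each adjacent pair:
  14–142 m: Δρ/Δz = 0.39/128 = 3.0 × 10⁻³ kg m⁻⁴
  142–172 m: Δρ/Δz = 0.08/30 = 2.7 × 10⁻³ kg m⁻⁴
  172–197 m: Δρ/Δz = 0.25/25 = 0.010 kg m⁻⁴
  197–225 m: Δρ/Δz = 0.52/28 = 0.019 kg m⁻⁴
  225–258 m: Δρ/Δz = 1.29/33 = 0.039 kg m⁻⁴
The largest gradient is in the 225–258 m interval — the pycnocline.

225–258 m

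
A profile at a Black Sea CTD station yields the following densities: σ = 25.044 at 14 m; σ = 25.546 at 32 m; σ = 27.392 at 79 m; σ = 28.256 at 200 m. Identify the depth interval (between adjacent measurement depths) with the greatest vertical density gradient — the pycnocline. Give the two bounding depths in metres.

Compute the density gradient over each adjacent pair:
  14–32 m: Δρ/Δz = 0.502/18 = 0.028 kg m⁻⁴
  32–79 m: Δρ/Δz = 1.846/47 = 0.039 kg m⁻⁴
  79–200 m: Δρ/Δz = 0.864/121 = 7.1 × 10⁻³ kg m⁻⁴
The largest gradient is in the 32–79 m interval — the pycnocline.

32–79 m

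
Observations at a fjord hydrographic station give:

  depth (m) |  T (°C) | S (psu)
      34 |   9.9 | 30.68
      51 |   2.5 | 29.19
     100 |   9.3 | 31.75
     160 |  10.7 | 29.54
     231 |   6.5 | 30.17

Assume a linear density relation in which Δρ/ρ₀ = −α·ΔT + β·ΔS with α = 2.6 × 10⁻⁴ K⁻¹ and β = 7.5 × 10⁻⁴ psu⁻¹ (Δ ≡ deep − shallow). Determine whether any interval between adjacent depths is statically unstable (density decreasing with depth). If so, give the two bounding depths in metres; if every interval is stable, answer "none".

100–160 m

Evaluate Δρ/ρ₀ = −αΔT + βΔS across each adjacent pair:
  34–51 m: −αΔT+βΔS = −(2.6 × 10⁻⁴)(-7.4)+(7.5 × 10⁻⁴)(-1.49) = 8.1 × 10⁻⁴ → stable
  51–100 m: −αΔT+βΔS = −(2.6 × 10⁻⁴)(+6.8)+(7.5 × 10⁻⁴)(+2.56) = 1.5 × 10⁻⁴ → stable
  100–160 m: −αΔT+βΔS = −(2.6 × 10⁻⁴)(+1.4)+(7.5 × 10⁻⁴)(-2.21) = -2.0 × 10⁻³ → UNSTABLE
  160–231 m: −αΔT+βΔS = −(2.6 × 10⁻⁴)(-4.2)+(7.5 × 10⁻⁴)(+0.63) = 1.6 × 10⁻³ → stable
The 100–160 m interval has Δρ < 0: lighter water underlies denser water.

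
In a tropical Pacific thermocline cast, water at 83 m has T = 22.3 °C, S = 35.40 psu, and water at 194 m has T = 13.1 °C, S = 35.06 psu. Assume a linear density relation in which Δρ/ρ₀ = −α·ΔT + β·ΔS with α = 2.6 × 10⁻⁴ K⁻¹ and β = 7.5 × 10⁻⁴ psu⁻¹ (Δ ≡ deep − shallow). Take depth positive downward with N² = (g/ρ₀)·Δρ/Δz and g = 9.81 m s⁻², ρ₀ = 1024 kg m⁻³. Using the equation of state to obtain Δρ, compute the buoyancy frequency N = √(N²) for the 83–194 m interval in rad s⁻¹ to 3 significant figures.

ΔT = -9.2 K, ΔS = -0.34 psu (deep − shallow).
Δρ/ρ₀ = −αΔT + βΔS = 2.392 × 10⁻³ − 2.55 × 10⁻⁴ = 2.137 × 10⁻³, so Δρ ≈ 2.188 kg m⁻³.
N² = (g/ρ₀)·Δρ/Δz = g·(Δρ/ρ₀)/Δz = 9.81 × 2.137 × 10⁻³ / 111 = 1.8886 × 10⁻⁴ s⁻².
N = √(1.8886 × 10⁻⁴) = 0.013743 rad s⁻¹ ≈ 0.0137 rad s⁻¹.

0.0137 rad s⁻¹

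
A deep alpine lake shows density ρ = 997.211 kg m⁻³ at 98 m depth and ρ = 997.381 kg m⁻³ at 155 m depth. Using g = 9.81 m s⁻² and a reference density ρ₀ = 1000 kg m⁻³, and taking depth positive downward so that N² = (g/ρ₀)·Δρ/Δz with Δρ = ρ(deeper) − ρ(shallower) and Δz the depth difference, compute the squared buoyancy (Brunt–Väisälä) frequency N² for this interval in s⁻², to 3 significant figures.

Δρ = 997.381 − 997.211 = 0.170 kg m⁻³ over Δz = 155 − 98 = 57 m.
N² = (9.81/1000) × (0.170/57) = 2.9258 × 10⁻⁵ s⁻² ≈ 2.93 × 10⁻⁵ s⁻².

2.93 × 10⁻⁵ s⁻²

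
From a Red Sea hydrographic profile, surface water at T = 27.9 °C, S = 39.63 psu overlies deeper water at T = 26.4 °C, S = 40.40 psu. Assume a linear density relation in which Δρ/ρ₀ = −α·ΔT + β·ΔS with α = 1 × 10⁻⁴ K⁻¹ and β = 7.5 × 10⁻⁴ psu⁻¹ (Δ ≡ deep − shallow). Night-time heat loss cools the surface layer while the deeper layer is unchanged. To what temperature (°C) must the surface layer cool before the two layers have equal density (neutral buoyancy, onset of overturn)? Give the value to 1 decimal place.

20.6 °C

Neutral buoyancy requires Δρ = 0, i.e. −α(T_deep − T_surf′) + β(S_deep − S_surf) = 0.
T_surf′ = T_deep − (β/α)·ΔS = 26.4 − (7.5 × 10⁻⁴/1 × 10⁻⁴)·(+0.77) = 20.625 °C.
Cooling required: 27.9 − (20.625) = 7.275 °C.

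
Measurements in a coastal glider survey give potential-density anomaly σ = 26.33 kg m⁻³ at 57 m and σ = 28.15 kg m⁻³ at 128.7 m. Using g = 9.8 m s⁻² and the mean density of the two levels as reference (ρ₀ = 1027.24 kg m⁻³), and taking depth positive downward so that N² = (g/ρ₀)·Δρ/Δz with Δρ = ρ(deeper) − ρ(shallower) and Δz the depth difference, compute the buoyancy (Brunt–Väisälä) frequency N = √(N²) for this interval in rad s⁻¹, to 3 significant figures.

0.0156 rad s⁻¹

Δρ = 1028.15 − 1026.33 = 1.82 kg m⁻³ over Δz = 128.7 − 57 = 71.7 m.
N² = (9.8/1027.24) × (1.82/71.7) = 2.4216 × 10⁻⁴ s⁻².
N = √(2.4216 × 10⁻⁴) = 0.015561 rad s⁻¹ ≈ 0.0156 rad s⁻¹.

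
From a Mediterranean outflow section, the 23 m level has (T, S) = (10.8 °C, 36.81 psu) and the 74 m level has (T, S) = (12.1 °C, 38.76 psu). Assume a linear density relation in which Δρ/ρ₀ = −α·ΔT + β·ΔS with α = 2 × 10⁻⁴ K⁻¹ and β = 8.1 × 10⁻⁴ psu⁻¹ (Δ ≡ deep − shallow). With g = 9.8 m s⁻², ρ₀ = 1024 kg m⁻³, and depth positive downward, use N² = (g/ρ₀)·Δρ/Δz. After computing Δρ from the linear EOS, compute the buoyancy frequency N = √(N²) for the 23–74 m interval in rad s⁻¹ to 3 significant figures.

0.0159 rad s⁻¹

ΔT = +1.3 K, ΔS = +1.95 psu (deep − shallow).
Δρ/ρ₀ = −αΔT + βΔS = -2.60 × 10⁻⁴ + 1.5795 × 10⁻³ = 1.3195 × 10⁻³, so Δρ ≈ 1.351 kg m⁻³.
N² = (g/ρ₀)·Δρ/Δz = g·(Δρ/ρ₀)/Δz = 9.8 × 1.3195 × 10⁻³ / 51 = 2.5355 × 10⁻⁴ s⁻².
N = √(2.5355 × 10⁻⁴) = 0.015923 rad s⁻¹ ≈ 0.0159 rad s⁻¹.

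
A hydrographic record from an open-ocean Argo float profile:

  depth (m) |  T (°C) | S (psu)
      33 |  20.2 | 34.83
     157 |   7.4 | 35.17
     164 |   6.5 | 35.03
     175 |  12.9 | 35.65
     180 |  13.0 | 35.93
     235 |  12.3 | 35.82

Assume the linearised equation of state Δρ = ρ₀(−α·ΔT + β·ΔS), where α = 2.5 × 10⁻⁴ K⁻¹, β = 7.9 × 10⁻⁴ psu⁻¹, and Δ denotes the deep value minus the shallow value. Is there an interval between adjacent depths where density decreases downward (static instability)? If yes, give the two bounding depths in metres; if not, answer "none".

Evaluate Δρ/ρ₀ = −αΔT + βΔS across each adjacent pair:
  33–157 m: −αΔT+βΔS = −(2.5 × 10⁻⁴)(-12.8)+(7.9 × 10⁻⁴)(+0.34) = 3.5 × 10⁻³ → stable
  157–164 m: −αΔT+βΔS = −(2.5 × 10⁻⁴)(-0.9)+(7.9 × 10⁻⁴)(-0.14) = 1.1 × 10⁻⁴ → stable
  164–175 m: −αΔT+βΔS = −(2.5 × 10⁻⁴)(+6.4)+(7.9 × 10⁻⁴)(+0.62) = -1.1 × 10⁻³ → UNSTABLE
  175–180 m: −αΔT+βΔS = −(2.5 × 10⁻⁴)(+0.1)+(7.9 × 10⁻⁴)(+0.28) = 2.0 × 10⁻⁴ → stable
  180–235 m: −αΔT+βΔS = −(2.5 × 10⁻⁴)(-0.7)+(7.9 × 10⁻⁴)(-0.11) = 8.8 × 10⁻⁵ → stable
The 164–175 m interval has Δρ < 0: lighter water underlies denser water.

164–175 m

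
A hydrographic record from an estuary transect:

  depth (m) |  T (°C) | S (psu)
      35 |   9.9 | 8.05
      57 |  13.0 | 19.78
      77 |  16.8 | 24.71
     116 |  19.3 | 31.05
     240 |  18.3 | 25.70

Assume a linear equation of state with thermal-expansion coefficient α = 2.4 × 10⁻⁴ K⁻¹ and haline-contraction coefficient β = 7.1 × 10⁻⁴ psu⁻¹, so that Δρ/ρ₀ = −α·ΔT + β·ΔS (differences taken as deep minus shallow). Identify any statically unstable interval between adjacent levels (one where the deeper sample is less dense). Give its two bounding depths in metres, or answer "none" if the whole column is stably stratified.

116–240 m

Evaluate Δρ/ρ₀ = −αΔT + βΔS across each adjacent pair:
  35–57 m: −αΔT+βΔS = −(2.4 × 10⁻⁴)(+3.1)+(7.1 × 10⁻⁴)(+11.73) = 7.6 × 10⁻³ → stable
  57–77 m: −αΔT+βΔS = −(2.4 × 10⁻⁴)(+3.8)+(7.1 × 10⁻⁴)(+4.93) = 2.6 × 10⁻³ → stable
  77–116 m: −αΔT+βΔS = −(2.4 × 10⁻⁴)(+2.5)+(7.1 × 10⁻⁴)(+6.34) = 3.9 × 10⁻³ → stable
  116–240 m: −αΔT+βΔS = −(2.4 × 10⁻⁴)(-1.0)+(7.1 × 10⁻⁴)(-5.35) = -3.6 × 10⁻³ → UNSTABLE
The 116–240 m interval has Δρ < 0: lighter water underlies denser water.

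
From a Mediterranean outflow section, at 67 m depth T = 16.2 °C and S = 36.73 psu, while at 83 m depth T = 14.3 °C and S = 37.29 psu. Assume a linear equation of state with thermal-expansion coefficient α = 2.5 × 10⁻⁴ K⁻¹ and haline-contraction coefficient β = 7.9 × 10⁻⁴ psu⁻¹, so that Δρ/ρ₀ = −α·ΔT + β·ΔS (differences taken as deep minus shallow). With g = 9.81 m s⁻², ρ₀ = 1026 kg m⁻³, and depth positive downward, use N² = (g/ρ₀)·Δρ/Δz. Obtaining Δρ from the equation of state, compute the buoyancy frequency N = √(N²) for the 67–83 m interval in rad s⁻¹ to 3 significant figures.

0.0237 rad s⁻¹

ΔT = -1.9 K, ΔS = +0.56 psu (deep − shallow).
Δρ/ρ₀ = −αΔT + βΔS = 4.75 × 10⁻⁴ + 4.424 × 10⁻⁴ = 9.174 × 10⁻⁴, so Δρ ≈ 0.9413 kg m⁻³.
N² = (g/ρ₀)·Δρ/Δz = g·(Δρ/ρ₀)/Δz = 9.81 × 9.174 × 10⁻⁴ / 16 = 5.6248 × 10⁻⁴ s⁻².
N = √(5.6248 × 10⁻⁴) = 0.023717 rad s⁻¹ ≈ 0.0237 rad s⁻¹.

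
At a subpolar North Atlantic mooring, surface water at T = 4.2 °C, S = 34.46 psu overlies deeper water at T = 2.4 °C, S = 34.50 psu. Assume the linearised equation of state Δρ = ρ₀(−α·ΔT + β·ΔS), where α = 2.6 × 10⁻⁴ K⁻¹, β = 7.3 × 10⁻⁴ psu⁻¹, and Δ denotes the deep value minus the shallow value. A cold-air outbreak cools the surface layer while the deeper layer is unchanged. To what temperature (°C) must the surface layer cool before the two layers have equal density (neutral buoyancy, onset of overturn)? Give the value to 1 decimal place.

Neutral buoyancy requires Δρ = 0, i.e. −α(T_deep − T_surf′) + β(S_deep − S_surf) = 0.
T_surf′ = T_deep − (β/α)·ΔS = 2.4 − (7.3 × 10⁻⁴/2.6 × 10⁻⁴)·(+0.04) = 2.288 °C.
Cooling required: 4.2 − (2.288) = 1.912 °C.

2.3 °C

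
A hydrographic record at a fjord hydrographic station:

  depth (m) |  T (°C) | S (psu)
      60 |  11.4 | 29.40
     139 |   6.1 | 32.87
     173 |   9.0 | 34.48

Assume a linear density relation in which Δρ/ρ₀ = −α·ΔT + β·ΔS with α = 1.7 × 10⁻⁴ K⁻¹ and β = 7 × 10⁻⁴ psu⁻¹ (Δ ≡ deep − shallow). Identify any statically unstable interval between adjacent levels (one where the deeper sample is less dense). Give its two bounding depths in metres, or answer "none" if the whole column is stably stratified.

Evaluate Δρ/ρ₀ = −αΔT + βΔS across each adjacent pair:
  60–139 m: −αΔT+βΔS = −(1.7 × 10⁻⁴)(-5.3)+(7 × 10⁻⁴)(+3.47) = 3.3 × 10⁻³ → stable
  139–173 m: −αΔT+βΔS = −(1.7 × 10⁻⁴)(+2.9)+(7 × 10⁻⁴)(+1.61) = 6.3 × 10⁻⁴ → stable
Every interval has Δρ > 0: the column is stably stratified throughout.

none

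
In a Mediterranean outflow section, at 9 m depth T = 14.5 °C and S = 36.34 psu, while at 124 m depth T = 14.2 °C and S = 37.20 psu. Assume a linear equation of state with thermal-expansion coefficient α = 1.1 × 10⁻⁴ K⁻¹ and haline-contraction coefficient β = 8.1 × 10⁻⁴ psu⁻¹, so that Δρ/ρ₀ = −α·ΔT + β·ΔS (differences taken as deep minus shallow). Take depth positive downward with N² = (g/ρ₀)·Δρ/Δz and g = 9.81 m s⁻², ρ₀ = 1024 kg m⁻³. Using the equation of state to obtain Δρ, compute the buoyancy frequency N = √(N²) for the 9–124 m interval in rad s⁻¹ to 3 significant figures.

ΔT = -0.3 K, ΔS = +0.86 psu (deep − shallow).
Δρ/ρ₀ = −αΔT + βΔS = 3.30 × 10⁻⁵ + 6.966 × 10⁻⁴ = 7.296 × 10⁻⁴, so Δρ ≈ 0.7471 kg m⁻³.
N² = (g/ρ₀)·Δρ/Δz = g·(Δρ/ρ₀)/Δz = 9.81 × 7.296 × 10⁻⁴ / 115 = 6.2238 × 10⁻⁵ s⁻².
N = √(6.2238 × 10⁻⁵) = 7.8891 × 10⁻³ rad s⁻¹ ≈ 7.89 × 10⁻³ rad s⁻¹.

7.89 × 10⁻³ rad s⁻¹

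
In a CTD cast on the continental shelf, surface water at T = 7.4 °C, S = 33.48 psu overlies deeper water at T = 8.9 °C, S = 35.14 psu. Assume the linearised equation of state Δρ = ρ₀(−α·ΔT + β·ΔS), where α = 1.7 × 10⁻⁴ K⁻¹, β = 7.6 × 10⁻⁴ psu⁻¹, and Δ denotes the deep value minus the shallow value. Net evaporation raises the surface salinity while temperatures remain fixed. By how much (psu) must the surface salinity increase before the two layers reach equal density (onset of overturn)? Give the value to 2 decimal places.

Neutral buoyancy requires −α(T_deep − T_surf) + β(S_deep − S_surf′) = 0.
S_surf′ = S_deep − (α/β)·ΔT = 35.14 − (1.7 × 10⁻⁴/7.6 × 10⁻⁴)·(+1.5) = 34.8045 psu.
Increase required: 34.8045 − 33.48 = 1.3245 psu.

1.32 psu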